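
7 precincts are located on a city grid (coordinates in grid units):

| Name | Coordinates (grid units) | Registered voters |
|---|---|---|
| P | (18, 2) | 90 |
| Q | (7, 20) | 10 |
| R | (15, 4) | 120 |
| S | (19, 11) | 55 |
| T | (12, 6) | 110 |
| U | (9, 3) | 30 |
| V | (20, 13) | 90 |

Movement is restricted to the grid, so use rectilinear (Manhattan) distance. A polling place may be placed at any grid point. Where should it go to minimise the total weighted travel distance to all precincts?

(15, 6)

Manhattan distance separates: Σwᵢ(|x−xᵢ|+|y−yᵢ|) = Σwᵢ|x−xᵢ| + Σwᵢ|y−yᵢ|, so x and y are optimised independently as 1-D weighted medians.
Total weight W = 505; half = 252.5.
x-coordinate, sorted with cumulative weight:
  x=7 (Q, w=10) cum 10
  x=9 (U, w=30) cum 40
  x=12 (T, w=110) cum 150
  x=15 (R, w=120) cum 270  ← median
  x=18 (P, w=90) cum 360
  x=19 (S, w=55) cum 415
  x=20 (V, w=90) cum 505
⇒ x* = 15
y-coordinate, sorted with cumulative weight:
  y=2 (P, w=90) cum 90
  y=3 (U, w=30) cum 120
  y=4 (R, w=120) cum 240
  y=6 (T, w=110) cum 350  ← median
  y=11 (S, w=55) cum 405
  y=13 (V, w=90) cum 495
  y=20 (Q, w=10) cum 505
⇒ y* = 6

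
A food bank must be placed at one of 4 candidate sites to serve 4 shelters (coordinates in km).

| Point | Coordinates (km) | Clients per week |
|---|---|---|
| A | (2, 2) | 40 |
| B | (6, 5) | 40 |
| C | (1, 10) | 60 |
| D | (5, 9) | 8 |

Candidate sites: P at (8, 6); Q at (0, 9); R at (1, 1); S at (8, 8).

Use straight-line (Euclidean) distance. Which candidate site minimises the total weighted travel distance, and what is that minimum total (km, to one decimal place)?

Q, total 704.5 km

Total weighted distance at each candidate:
  P (8, 6): total = 895.6
  Q (0, 9): total = 704.5
  R (1, 1): total = 924.2
  S (8, 8): total = 945.7
Minimum is at Q with total 704.5 km.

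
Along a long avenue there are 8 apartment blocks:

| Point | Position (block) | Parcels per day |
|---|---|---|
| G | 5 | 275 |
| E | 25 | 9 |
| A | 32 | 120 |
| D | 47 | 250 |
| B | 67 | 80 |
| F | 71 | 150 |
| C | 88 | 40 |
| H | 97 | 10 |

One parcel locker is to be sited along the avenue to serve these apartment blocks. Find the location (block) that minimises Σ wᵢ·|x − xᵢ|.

For a sum of weighted absolute distances on a line, the optimum is the weighted median (not the mean). Total weight W = 934; half-weight = 467.
Sort by position and accumulate weight:
  block 5 (G, w=275) → cum 275
  block 25 (E, w=9) → cum 284
  block 32 (A, w=120) → cum 404
  block 47 (D, w=250) → cum 654  ≥ 467 → median here
  block 67 (B, w=80) → cum 734
  block 71 (F, w=150) → cum 884
  block 88 (C, w=40) → cum 924
  block 97 (H, w=10) → cum 934
Optimal location: block 47.

x = 47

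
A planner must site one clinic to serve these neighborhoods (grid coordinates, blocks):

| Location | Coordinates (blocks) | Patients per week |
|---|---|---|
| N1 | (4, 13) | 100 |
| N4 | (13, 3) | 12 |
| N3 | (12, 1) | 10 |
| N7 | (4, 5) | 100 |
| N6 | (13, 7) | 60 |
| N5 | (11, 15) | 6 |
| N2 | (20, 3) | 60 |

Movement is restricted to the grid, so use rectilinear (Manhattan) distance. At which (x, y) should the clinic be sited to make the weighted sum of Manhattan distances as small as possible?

Manhattan distance separates: Σwᵢ(|x−xᵢ|+|y−yᵢ|) = Σwᵢ|x−xᵢ| + Σwᵢ|y−yᵢ|, so x and y are optimised independently as 1-D weighted medians.
Total weight W = 348; half = 174.
x-coordinate, sorted with cumulative weight:
  x=4 (N1, w=100) cum 100
  x=4 (N7, w=100) cum 200  ← median
  x=11 (N5, w=6) cum 206
  x=12 (N3, w=10) cum 216
  x=13 (N4, w=12) cum 228
  x=13 (N6, w=60) cum 288
  x=20 (N2, w=60) cum 348
⇒ x* = 4
y-coordinate, sorted with cumulative weight:
  y=1 (N3, w=10) cum 10
  y=3 (N4, w=12) cum 22
  y=3 (N2, w=60) cum 82
  y=5 (N7, w=100) cum 182  ← median
  y=7 (N6, w=60) cum 242
  y=13 (N1, w=100) cum 342
  y=15 (N5, w=6) cum 348
⇒ y* = 5

(4, 5)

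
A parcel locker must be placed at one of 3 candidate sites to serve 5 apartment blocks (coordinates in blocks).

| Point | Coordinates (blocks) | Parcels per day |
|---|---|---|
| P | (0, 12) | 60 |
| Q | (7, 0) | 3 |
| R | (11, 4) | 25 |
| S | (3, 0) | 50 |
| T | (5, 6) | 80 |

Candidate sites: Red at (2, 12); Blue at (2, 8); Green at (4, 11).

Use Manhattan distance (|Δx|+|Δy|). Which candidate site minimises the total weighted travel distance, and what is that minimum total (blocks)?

Total weighted distance at each candidate:
  Red (2, 12): total = 1966
  Blue (2, 8): total = 1574
  Green (4, 11): total = 1772
Minimum is at Blue with total 1574 blocks.

Blue, total 1574 blocks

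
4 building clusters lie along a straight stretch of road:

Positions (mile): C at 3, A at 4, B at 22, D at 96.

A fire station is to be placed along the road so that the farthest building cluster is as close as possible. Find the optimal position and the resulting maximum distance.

The 1-center on a line is the midpoint of the two extreme points: leftmost at 3, rightmost at 96.
Optimal location = (3 + 96)/2 = 49.5; maximum distance = (96 − 3)/2 = 46.5.

location 49.5, max distance 46.5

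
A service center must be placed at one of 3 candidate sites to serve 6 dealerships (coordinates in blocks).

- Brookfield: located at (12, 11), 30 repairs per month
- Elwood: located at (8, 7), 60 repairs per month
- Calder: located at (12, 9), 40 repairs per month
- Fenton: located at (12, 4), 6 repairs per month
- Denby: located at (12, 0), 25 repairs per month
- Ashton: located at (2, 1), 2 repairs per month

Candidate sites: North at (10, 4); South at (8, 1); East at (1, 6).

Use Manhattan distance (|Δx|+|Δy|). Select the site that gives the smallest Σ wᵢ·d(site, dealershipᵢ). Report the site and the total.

North, total 1034 blocks

Total weighted distance at each candidate:
  North (10, 4): total = 1034
  South (8, 1): total = 1439
  East (1, 6): total = 2035
Minimum is at North with total 1034 blocks.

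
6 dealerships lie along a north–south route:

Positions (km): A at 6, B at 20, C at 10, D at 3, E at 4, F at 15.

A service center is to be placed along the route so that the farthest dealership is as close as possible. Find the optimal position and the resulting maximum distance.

location 11.5, max distance 8.5

The 1-center on a line is the midpoint of the two extreme points: leftmost at 3, rightmost at 20.
Optimal location = (3 + 20)/2 = 11.5; maximum distance = (20 − 3)/2 = 8.5.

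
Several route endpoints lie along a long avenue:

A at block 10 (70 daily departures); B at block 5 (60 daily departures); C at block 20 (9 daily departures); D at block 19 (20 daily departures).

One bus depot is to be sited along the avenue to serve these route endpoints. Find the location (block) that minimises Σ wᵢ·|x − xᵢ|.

x = 10

For a sum of weighted absolute distances on a line, the optimum is the weighted median (not the mean). Total weight W = 159; half-weight = 79.5.
Sort by position and accumulate weight:
  block 5 (B, w=60) → cum 60
  block 10 (A, w=70) → cum 130  ≥ 79.5 → median here
  block 19 (D, w=20) → cum 150
  block 20 (C, w=9) → cum 159
Optimal location: block 10.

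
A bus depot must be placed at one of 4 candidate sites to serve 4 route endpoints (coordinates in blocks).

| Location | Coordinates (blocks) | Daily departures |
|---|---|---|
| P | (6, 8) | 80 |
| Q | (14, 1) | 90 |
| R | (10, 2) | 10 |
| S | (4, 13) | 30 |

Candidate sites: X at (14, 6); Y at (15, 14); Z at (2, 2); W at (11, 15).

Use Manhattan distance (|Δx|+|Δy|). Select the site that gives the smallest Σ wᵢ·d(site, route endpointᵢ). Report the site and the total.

X, total 1840 blocks

Total weighted distance at each candidate:
  X (14, 6): total = 1840
  Y (15, 14): total = 2990
  Z (2, 2): total = 2440
  W (11, 15): total = 2900
Minimum is at X with total 1840 blocks.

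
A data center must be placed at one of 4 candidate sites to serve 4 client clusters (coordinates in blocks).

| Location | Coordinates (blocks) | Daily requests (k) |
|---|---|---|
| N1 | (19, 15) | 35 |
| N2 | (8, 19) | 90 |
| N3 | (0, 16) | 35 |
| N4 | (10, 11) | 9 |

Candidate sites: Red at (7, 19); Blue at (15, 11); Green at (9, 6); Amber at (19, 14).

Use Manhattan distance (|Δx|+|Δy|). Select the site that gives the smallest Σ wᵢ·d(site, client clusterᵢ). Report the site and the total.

Total weighted distance at each candidate:
  Red (7, 19): total = 1099
  Blue (15, 11): total = 2375
  Green (9, 6): total = 2644
  Amber (19, 14): total = 2318
Minimum is at Red with total 1099 blocks.

Red, total 1099 blocks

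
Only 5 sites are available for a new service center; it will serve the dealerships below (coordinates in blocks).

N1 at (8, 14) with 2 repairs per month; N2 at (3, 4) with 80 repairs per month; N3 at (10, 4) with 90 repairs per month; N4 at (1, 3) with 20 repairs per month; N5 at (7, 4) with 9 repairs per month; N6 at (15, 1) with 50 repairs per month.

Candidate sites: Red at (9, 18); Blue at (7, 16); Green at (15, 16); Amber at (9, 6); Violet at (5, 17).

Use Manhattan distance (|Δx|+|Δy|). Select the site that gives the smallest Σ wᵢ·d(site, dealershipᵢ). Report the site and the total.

Total weighted distance at each candidate:
  Red (9, 18): total = 4714
  Blue (7, 16): total = 4274
  Green (15, 16): total = 4938
  Amber (9, 6): total = 1734
  Violet (5, 17): total = 4627
Minimum is at Amber with total 1734 blocks.

Amber, total 1734 blocks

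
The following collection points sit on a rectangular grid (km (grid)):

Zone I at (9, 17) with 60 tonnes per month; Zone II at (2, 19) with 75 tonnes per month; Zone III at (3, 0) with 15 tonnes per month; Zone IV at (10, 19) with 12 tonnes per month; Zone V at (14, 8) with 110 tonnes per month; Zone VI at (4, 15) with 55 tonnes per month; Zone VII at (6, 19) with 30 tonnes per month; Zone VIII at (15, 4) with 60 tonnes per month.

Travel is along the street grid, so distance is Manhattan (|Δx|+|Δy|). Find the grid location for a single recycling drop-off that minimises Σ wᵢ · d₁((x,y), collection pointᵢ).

(9, 15)

Manhattan distance separates: Σwᵢ(|x−xᵢ|+|y−yᵢ|) = Σwᵢ|x−xᵢ| + Σwᵢ|y−yᵢ|, so x and y are optimised independently as 1-D weighted medians.
Total weight W = 417; half = 208.5.
x-coordinate, sorted with cumulative weight:
  x=2 (Zone II, w=75) cum 75
  x=3 (Zone III, w=15) cum 90
  x=4 (Zone VI, w=55) cum 145
  x=6 (Zone VII, w=30) cum 175
  x=9 (Zone I, w=60) cum 235  ← median
  x=10 (Zone IV, w=12) cum 247
  x=14 (Zone V, w=110) cum 357
  x=15 (Zone VIII, w=60) cum 417
⇒ x* = 9
y-coordinate, sorted with cumulative weight:
  y=0 (Zone III, w=15) cum 15
  y=4 (Zone VIII, w=60) cum 75
  y=8 (Zone V, w=110) cum 185
  y=15 (Zone VI, w=55) cum 240  ← median
  y=17 (Zone I, w=60) cum 300
  y=19 (Zone II, w=75) cum 375
  y=19 (Zone IV, w=12) cum 387
  y=19 (Zone VII, w=30) cum 417
⇒ y* = 15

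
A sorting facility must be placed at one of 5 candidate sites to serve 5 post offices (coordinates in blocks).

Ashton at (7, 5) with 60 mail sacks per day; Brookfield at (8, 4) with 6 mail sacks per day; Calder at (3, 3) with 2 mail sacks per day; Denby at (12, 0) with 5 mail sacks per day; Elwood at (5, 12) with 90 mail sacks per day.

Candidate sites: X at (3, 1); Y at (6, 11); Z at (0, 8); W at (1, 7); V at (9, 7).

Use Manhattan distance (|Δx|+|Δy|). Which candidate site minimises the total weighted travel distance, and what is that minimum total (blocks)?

Y, total 761 blocks

Total weighted distance at each candidate:
  X (3, 1): total = 1752
  Y (6, 11): total = 761
  Z (0, 8): total = 1598
  W (1, 7): total = 1452
  V (9, 7): total = 1144
Minimum is at Y with total 761 blocks.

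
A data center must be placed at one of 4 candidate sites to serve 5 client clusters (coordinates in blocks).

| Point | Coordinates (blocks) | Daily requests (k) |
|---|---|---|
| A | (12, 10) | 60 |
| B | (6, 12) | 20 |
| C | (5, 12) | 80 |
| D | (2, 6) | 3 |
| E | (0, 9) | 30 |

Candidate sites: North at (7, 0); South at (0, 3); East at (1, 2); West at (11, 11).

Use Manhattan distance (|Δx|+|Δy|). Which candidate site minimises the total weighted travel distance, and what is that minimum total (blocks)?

West, total 1232 blocks

Total weighted distance at each candidate:
  North (7, 0): total = 2793
  South (0, 3): total = 2755
  East (1, 2): total = 2815
  West (11, 11): total = 1232
Minimum is at West with total 1232 blocks.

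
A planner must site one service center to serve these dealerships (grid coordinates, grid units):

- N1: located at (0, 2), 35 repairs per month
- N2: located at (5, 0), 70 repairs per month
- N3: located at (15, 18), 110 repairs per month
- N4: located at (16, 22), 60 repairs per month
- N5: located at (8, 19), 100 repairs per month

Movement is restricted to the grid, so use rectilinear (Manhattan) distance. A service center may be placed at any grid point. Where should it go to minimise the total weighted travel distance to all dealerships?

Manhattan distance separates: Σwᵢ(|x−xᵢ|+|y−yᵢ|) = Σwᵢ|x−xᵢ| + Σwᵢ|y−yᵢ|, so x and y are optimised independently as 1-D weighted medians.
Total weight W = 375; half = 187.5.
x-coordinate, sorted with cumulative weight:
  x=0 (N1, w=35) cum 35
  x=5 (N2, w=70) cum 105
  x=8 (N5, w=100) cum 205  ← median
  x=15 (N3, w=110) cum 315
  x=16 (N4, w=60) cum 375
⇒ x* = 8
y-coordinate, sorted with cumulative weight:
  y=0 (N2, w=70) cum 70
  y=2 (N1, w=35) cum 105
  y=18 (N3, w=110) cum 215  ← median
  y=19 (N5, w=100) cum 315
  y=22 (N4, w=60) cum 375
⇒ y* = 18

(8, 18)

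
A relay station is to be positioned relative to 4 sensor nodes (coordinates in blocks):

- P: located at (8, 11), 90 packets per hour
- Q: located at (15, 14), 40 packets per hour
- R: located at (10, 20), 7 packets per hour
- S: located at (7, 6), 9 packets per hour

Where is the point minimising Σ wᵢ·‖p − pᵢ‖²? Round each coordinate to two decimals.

The minimiser of Σwᵢ‖p−pᵢ‖² is the weighted centroid p* = (Σwᵢpᵢ)/(Σwᵢ).
Σwᵢ = 146.
Σwᵢxᵢ = 90·8 + 40·15 + 7·10 + 9·7 = 1453.
Σwᵢyᵢ = 90·11 + 40·14 + 7·20 + 9·6 = 1744.
x* = 1453/146 = 9.95, y* = 1744/146 = 11.95.

(9.95, 11.95)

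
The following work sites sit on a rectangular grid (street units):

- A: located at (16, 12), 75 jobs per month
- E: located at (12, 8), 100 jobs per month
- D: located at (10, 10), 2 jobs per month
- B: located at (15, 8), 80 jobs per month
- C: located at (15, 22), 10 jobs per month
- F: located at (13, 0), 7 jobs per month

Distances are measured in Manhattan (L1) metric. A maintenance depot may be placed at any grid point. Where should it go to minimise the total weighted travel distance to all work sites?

Manhattan distance separates: Σwᵢ(|x−xᵢ|+|y−yᵢ|) = Σwᵢ|x−xᵢ| + Σwᵢ|y−yᵢ|, so x and y are optimised independently as 1-D weighted medians.
Total weight W = 274; half = 137.
x-coordinate, sorted with cumulative weight:
  x=10 (D, w=2) cum 2
  x=12 (E, w=100) cum 102
  x=13 (F, w=7) cum 109
  x=15 (B, w=80) cum 189  ← median
  x=15 (C, w=10) cum 199
  x=16 (A, w=75) cum 274
⇒ x* = 15
y-coordinate, sorted with cumulative weight:
  y=0 (F, w=7) cum 7
  y=8 (E, w=100) cum 107
  y=8 (B, w=80) cum 187  ← median
  y=10 (D, w=2) cum 189
  y=12 (A, w=75) cum 264
  y=22 (C, w=10) cum 274
⇒ y* = 8

(15, 8)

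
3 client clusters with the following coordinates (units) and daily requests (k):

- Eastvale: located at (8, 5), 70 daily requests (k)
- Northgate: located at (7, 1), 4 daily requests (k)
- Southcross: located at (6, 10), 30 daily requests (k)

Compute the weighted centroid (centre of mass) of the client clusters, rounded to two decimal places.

The minimiser of Σwᵢ‖p−pᵢ‖² is the weighted centroid p* = (Σwᵢpᵢ)/(Σwᵢ).
Σwᵢ = 104.
Σwᵢxᵢ = 70·8 + 4·7 + 30·6 = 768.
Σwᵢyᵢ = 70·5 + 4·1 + 30·10 = 654.
x* = 768/104 = 7.38, y* = 654/104 = 6.29.

(7.38, 6.29)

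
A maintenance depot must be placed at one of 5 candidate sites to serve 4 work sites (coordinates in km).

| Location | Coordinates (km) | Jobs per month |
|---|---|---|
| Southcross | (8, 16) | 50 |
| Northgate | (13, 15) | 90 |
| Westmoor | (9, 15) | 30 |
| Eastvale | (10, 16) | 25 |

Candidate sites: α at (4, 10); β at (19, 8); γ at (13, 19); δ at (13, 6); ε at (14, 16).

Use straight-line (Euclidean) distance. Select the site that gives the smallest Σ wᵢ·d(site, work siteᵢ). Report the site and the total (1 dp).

ε, total 680.2 km

Total weighted distance at each candidate:
  α (4, 10): total = 1711.4
  β (19, 8): total = 2177.1
  γ (13, 19): total = 927.3
  δ (13, 6): total = 1925.5
  ε (14, 16): total = 680.2
Minimum is at ε with total 680.2 km.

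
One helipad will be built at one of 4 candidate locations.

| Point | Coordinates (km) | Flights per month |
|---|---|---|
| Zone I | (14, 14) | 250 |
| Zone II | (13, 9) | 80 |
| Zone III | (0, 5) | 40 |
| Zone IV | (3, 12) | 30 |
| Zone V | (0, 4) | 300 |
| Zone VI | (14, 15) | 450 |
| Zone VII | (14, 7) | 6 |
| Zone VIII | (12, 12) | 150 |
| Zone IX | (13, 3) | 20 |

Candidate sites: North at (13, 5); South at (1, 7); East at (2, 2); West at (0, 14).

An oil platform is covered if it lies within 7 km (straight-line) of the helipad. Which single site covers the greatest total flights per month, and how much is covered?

Coverage radius r = 7 km; a point is covered iff (Δx)²+(Δy)² ≤ 7² = 49.
  North (13, 5): covers {Zone II, Zone VII, Zone IX} → 106
  South (1, 7): covers {Zone III, Zone IV, Zone V} → 370
  East (2, 2): covers {Zone III, Zone V} → 340
  West (0, 14): covers {Zone IV} → 30
Maximum coverage at South: 370 flights per month.

South, covering 370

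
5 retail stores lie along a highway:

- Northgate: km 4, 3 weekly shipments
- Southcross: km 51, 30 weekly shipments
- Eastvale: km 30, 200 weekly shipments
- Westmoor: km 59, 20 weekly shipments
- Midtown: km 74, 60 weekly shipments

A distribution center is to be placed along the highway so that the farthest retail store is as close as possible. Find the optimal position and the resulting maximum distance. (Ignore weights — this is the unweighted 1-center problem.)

The 1-center on a line is the midpoint of the two extreme points: leftmost at 4, rightmost at 74.
Optimal location = (4 + 74)/2 = 39; maximum distance = (74 − 4)/2 = 35.

location 39, max distance 35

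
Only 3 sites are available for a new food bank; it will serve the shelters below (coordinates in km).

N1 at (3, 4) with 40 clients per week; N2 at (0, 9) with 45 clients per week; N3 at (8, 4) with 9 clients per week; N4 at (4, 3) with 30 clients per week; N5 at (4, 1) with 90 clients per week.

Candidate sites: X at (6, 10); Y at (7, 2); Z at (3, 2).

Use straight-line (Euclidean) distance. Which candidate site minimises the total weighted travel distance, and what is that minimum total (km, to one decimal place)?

Total weighted distance at each candidate:
  X (6, 10): total = 1647.1
  Y (7, 2): total = 1024.0
  Z (3, 2): total = 640.9
Minimum is at Z with total 640.9 km.

Z, total 640.9 km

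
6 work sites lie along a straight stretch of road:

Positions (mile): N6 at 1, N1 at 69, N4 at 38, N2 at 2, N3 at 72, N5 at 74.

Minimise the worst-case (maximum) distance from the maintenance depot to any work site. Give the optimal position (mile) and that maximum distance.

location 37.5, max distance 36.5

The 1-center on a line is the midpoint of the two extreme points: leftmost at 1, rightmost at 74.
Optimal location = (1 + 74)/2 = 37.5; maximum distance = (74 − 1)/2 = 36.5.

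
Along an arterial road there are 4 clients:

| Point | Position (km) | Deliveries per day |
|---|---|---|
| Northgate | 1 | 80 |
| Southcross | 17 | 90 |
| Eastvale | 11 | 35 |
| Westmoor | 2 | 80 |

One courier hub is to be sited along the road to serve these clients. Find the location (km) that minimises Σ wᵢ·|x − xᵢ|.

For a sum of weighted absolute distances on a line, the optimum is the weighted median (not the mean). Total weight W = 285; half-weight = 142.5.
Sort by position and accumulate weight:
  km 1 (Northgate, w=80) → cum 80
  km 2 (Westmoor, w=80) → cum 160  ≥ 142.5 → median here
  km 11 (Eastvale, w=35) → cum 195
  km 17 (Southcross, w=90) → cum 285
Optimal location: km 2.

x = 2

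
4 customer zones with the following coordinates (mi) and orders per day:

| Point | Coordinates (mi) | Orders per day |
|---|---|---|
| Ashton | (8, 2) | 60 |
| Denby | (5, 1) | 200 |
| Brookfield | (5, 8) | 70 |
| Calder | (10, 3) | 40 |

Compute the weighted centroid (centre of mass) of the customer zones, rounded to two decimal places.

The minimiser of Σwᵢ‖p−pᵢ‖² is the weighted centroid p* = (Σwᵢpᵢ)/(Σwᵢ).
Σwᵢ = 370.
Σwᵢxᵢ = 60·8 + 200·5 + 70·5 + 40·10 = 2230.
Σwᵢyᵢ = 60·2 + 200·1 + 70·8 + 40·3 = 1000.
x* = 2230/370 = 6.03, y* = 1000/370 = 2.70.

(6.03, 2.70)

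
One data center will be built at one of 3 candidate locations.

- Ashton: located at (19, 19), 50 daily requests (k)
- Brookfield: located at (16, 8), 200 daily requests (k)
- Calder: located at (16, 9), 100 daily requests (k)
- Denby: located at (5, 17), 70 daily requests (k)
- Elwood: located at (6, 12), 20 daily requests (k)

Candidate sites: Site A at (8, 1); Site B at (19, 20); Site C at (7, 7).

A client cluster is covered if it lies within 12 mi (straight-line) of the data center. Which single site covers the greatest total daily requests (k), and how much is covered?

Site C, covering 390

Coverage radius r = 12 mi; a point is covered iff (Δx)²+(Δy)² ≤ 12² = 144.
  Site A (8, 1): covers {Brookfield, Calder, Elwood} → 320
  Site B (19, 20): covers {Ashton, Calder} → 150
  Site C (7, 7): covers {Brookfield, Calder, Denby, Elwood} → 390
Maximum coverage at Site C: 390 daily requests (k).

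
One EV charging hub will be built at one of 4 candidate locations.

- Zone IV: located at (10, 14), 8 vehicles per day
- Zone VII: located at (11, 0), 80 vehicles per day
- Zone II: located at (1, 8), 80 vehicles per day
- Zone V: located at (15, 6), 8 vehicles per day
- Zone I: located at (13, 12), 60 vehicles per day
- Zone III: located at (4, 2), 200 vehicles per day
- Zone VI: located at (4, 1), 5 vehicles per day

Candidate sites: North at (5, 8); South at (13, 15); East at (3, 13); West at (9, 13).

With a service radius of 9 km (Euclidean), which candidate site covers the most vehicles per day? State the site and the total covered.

Coverage radius r = 9 km; a point is covered iff (Δx)²+(Δy)² ≤ 9² = 81.
  North (5, 8): covers {Zone IV, Zone II, Zone I, Zone III, Zone VI} → 353
  South (13, 15): covers {Zone IV, Zone I} → 68
  East (3, 13): covers {Zone IV, Zone II} → 88
  West (9, 13): covers {Zone IV, Zone I} → 68
Maximum coverage at North: 353 vehicles per day.

North, covering 353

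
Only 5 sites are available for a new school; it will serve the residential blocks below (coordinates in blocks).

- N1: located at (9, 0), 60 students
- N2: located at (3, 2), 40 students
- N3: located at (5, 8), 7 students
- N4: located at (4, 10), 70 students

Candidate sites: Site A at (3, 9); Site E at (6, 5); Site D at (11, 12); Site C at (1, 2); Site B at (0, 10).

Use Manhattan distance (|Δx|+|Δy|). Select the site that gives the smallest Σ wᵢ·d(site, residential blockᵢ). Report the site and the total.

Site E, total 1238 blocks

Total weighted distance at each candidate:
  Site A (3, 9): total = 1341
  Site E (6, 5): total = 1238
  Site D (11, 12): total = 2260
  Site C (1, 2): total = 1520
  Site B (0, 10): total = 1909
Minimum is at Site E with total 1238 blocks.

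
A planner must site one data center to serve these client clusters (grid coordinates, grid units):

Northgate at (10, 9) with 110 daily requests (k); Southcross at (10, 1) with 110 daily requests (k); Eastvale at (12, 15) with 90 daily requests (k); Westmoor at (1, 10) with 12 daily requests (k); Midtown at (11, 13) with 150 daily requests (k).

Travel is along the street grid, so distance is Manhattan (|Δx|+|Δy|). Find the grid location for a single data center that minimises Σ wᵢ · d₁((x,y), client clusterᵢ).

Manhattan distance separates: Σwᵢ(|x−xᵢ|+|y−yᵢ|) = Σwᵢ|x−xᵢ| + Σwᵢ|y−yᵢ|, so x and y are optimised independently as 1-D weighted medians.
Total weight W = 472; half = 236.
x-coordinate, sorted with cumulative weight:
  x=1 (Westmoor, w=12) cum 12
  x=10 (Northgate, w=110) cum 122
  x=10 (Southcross, w=110) cum 232
  x=11 (Midtown, w=150) cum 382  ← median
  x=12 (Eastvale, w=90) cum 472
⇒ x* = 11
y-coordinate, sorted with cumulative weight:
  y=1 (Southcross, w=110) cum 110
  y=9 (Northgate, w=110) cum 220
  y=10 (Westmoor, w=12) cum 232
  y=13 (Midtown, w=150) cum 382  ← median
  y=15 (Eastvale, w=90) cum 472
⇒ y* = 13

(11, 13)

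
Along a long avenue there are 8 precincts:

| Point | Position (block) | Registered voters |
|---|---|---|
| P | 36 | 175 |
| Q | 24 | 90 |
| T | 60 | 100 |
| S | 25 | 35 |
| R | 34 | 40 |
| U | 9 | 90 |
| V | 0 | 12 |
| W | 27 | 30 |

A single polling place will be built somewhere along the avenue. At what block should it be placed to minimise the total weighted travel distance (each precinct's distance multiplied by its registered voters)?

x = 34

For a sum of weighted absolute distances on a line, the optimum is the weighted median (not the mean). Total weight W = 572; half-weight = 286.
Sort by position and accumulate weight:
  block 0 (V, w=12) → cum 12
  block 9 (U, w=90) → cum 102
  block 24 (Q, w=90) → cum 192
  block 25 (S, w=35) → cum 227
  block 27 (W, w=30) → cum 257
  block 34 (R, w=40) → cum 297  ≥ 286 → median here
  block 36 (P, w=175) → cum 472
  block 60 (T, w=100) → cum 572
Optimal location: block 34.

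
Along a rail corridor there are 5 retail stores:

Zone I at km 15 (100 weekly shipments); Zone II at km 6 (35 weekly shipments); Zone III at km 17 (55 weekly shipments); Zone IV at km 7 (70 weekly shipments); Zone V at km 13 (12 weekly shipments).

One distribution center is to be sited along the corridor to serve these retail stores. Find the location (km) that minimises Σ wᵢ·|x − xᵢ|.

x = 15

For a sum of weighted absolute distances on a line, the optimum is the weighted median (not the mean). Total weight W = 272; half-weight = 136.
Sort by position and accumulate weight:
  km 6 (Zone II, w=35) → cum 35
  km 7 (Zone IV, w=70) → cum 105
  km 13 (Zone V, w=12) → cum 117
  km 15 (Zone I, w=100) → cum 217  ≥ 136 → median here
  km 17 (Zone III, w=55) → cum 272
Optimal location: km 15.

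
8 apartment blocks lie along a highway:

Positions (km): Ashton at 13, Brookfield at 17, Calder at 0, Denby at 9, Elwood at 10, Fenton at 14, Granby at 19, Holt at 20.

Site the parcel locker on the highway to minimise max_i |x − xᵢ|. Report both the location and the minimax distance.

The 1-center on a line is the midpoint of the two extreme points: leftmost at 0, rightmost at 20.
Optimal location = (0 + 20)/2 = 10; maximum distance = (20 − 0)/2 = 10.

location 10, max distance 10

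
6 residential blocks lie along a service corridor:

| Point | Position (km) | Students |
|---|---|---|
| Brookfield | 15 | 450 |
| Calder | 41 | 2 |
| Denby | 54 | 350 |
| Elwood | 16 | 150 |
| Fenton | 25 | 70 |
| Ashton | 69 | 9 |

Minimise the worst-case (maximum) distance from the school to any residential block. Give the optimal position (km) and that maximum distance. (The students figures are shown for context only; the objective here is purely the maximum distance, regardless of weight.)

The 1-center on a line is the midpoint of the two extreme points: leftmost at 15, rightmost at 69.
Optimal location = (15 + 69)/2 = 42; maximum distance = (69 − 15)/2 = 27.

location 42, max distance 27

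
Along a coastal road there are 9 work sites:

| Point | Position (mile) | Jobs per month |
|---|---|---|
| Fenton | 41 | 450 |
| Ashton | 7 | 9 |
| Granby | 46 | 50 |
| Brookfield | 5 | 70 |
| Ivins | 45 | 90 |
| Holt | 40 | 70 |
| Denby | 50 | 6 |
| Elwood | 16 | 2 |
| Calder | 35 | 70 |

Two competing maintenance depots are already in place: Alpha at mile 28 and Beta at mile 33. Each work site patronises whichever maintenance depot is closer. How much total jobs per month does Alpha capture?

The indifferent point is the midpoint (28+33)/2 = 30.5; work sites left of it (closer to Alpha at 28) go to Alpha, those right go to Beta.
  Brookfield at 5 (w=70) → Alpha
  Ashton at 7 (w=9) → Alpha
  Elwood at 16 (w=2) → Alpha
  Calder at 35 (w=70) → Beta
  Holt at 40 (w=70) → Beta
  Fenton at 41 (w=450) → Beta
  Ivins at 45 (w=90) → Beta
  Granby at 46 (w=50) → Beta
  Denby at 50 (w=6) → Beta
Alpha captures 81; Beta captures 736.

81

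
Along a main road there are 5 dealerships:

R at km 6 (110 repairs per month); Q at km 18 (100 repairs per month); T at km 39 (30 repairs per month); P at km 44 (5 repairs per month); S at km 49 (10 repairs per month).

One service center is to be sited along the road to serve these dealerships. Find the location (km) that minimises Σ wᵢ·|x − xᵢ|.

x = 18

For a sum of weighted absolute distances on a line, the optimum is the weighted median (not the mean). Total weight W = 255; half-weight = 127.5.
Sort by position and accumulate weight:
  km 6 (R, w=110) → cum 110
  km 18 (Q, w=100) → cum 210  ≥ 127.5 → median here
  km 39 (T, w=30) → cum 240
  km 44 (P, w=5) → cum 245
  km 49 (S, w=10) → cum 255
Optimal location: km 18.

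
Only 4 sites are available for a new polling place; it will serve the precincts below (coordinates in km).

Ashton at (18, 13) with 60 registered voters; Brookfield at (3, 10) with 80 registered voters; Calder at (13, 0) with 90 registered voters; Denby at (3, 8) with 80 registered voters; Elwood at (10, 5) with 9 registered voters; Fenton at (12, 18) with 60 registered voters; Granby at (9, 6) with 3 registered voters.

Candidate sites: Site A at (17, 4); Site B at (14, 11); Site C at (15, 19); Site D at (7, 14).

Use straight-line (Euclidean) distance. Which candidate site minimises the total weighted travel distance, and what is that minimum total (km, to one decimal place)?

Site D, total 3557.3 km

Total weighted distance at each candidate:
  Site A (17, 4): total = 4416.1
  Site B (14, 11): total = 3581.1
  Site C (15, 19): total = 4990.7
  Site D (7, 14): total = 3557.3
Minimum is at Site D with total 3557.3 km.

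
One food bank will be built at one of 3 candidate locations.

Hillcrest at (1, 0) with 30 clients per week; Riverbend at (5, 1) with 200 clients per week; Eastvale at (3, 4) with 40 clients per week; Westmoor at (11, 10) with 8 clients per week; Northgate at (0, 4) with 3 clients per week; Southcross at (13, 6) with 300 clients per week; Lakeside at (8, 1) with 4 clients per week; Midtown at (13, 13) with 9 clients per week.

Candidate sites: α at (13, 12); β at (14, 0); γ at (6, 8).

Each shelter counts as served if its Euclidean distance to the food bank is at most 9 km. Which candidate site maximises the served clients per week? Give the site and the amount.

γ, covering 564

Coverage radius r = 9 km; a point is covered iff (Δx)²+(Δy)² ≤ 9² = 81.
  α (13, 12): covers {Westmoor, Southcross, Midtown} → 317
  β (14, 0): covers {Southcross, Lakeside} → 304
  γ (6, 8): covers {Riverbend, Eastvale, Westmoor, Northgate, Southcross, Lakeside, Midtown} → 564
Maximum coverage at γ: 564 clients per week.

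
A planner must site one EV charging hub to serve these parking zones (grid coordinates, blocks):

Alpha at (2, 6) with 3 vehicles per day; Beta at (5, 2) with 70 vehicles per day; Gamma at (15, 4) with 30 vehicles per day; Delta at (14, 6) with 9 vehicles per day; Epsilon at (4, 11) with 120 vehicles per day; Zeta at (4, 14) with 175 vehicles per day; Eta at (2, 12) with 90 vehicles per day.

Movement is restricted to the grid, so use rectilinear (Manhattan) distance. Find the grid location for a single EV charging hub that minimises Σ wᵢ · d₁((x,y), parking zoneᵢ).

(4, 12)

Manhattan distance separates: Σwᵢ(|x−xᵢ|+|y−yᵢ|) = Σwᵢ|x−xᵢ| + Σwᵢ|y−yᵢ|, so x and y are optimised independently as 1-D weighted medians.
Total weight W = 497; half = 248.5.
x-coordinate, sorted with cumulative weight:
  x=2 (Alpha, w=3) cum 3
  x=2 (Eta, w=90) cum 93
  x=4 (Epsilon, w=120) cum 213
  x=4 (Zeta, w=175) cum 388  ← median
  x=5 (Beta, w=70) cum 458
  x=14 (Delta, w=9) cum 467
  x=15 (Gamma, w=30) cum 497
⇒ x* = 4
y-coordinate, sorted with cumulative weight:
  y=2 (Beta, w=70) cum 70
  y=4 (Gamma, w=30) cum 100
  y=6 (Alpha, w=3) cum 103
  y=6 (Delta, w=9) cum 112
  y=11 (Epsilon, w=120) cum 232
  y=12 (Eta, w=90) cum 322  ← median
  y=14 (Zeta, w=175) cum 497
⇒ y* = 12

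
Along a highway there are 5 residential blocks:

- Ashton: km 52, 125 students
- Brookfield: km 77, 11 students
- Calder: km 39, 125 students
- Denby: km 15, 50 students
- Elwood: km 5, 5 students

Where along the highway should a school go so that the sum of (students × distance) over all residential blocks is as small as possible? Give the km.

x = 39

For a sum of weighted absolute distances on a line, the optimum is the weighted median (not the mean). Total weight W = 316; half-weight = 158.
Sort by position and accumulate weight:
  km 5 (Elwood, w=5) → cum 5
  km 15 (Denby, w=50) → cum 55
  km 39 (Calder, w=125) → cum 180  ≥ 158 → median here
  km 52 (Ashton, w=125) → cum 305
  km 77 (Brookfield, w=11) → cum 316
Optimal location: km 39.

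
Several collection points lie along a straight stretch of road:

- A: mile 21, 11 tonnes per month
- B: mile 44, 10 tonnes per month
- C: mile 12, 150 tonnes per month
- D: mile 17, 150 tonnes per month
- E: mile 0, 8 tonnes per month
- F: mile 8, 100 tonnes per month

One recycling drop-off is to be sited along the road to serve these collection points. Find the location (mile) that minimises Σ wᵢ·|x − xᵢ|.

x = 12

For a sum of weighted absolute distances on a line, the optimum is the weighted median (not the mean). Total weight W = 429; half-weight = 214.5.
Sort by position and accumulate weight:
  mile 0 (E, w=8) → cum 8
  mile 8 (F, w=100) → cum 108
  mile 12 (C, w=150) → cum 258  ≥ 214.5 → median here
  mile 17 (D, w=150) → cum 408
  mile 21 (A, w=11) → cum 419
  mile 44 (B, w=10) → cum 429
Optimal location: mile 12.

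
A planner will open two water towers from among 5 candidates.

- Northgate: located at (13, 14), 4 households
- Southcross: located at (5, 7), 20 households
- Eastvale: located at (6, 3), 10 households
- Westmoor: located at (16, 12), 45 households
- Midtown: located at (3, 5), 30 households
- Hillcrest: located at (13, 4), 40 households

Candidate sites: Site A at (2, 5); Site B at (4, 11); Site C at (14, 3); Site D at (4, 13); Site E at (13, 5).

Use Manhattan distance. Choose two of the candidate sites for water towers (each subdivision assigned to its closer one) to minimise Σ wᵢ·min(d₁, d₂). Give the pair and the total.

{Site A, Site E}, total 716

Evaluate every pair (each demand assigned to the nearer of the two):
  {Site A, Site E}: total = 716
  {Site A, Site C}: total = 813
  {Site B, Site E}: total = 926
  {Site B, Site C}: total = 1013
  {Site D, Site E}: total = 1026
  {Site C, Site D}: total = 1105
  {Site C, Site E}: total = 1106
  {Site A, Site D}: total = 1295
  {Site A, Site B}: total = 1303
  {Site B, Site D}: total = 1675
Best pair: {Site A, Site E} with total 716.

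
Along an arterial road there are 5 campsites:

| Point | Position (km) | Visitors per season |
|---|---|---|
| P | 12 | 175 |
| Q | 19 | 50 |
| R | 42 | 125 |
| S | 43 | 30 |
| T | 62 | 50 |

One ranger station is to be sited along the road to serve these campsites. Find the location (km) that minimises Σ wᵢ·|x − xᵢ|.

For a sum of weighted absolute distances on a line, the optimum is the weighted median (not the mean). Total weight W = 430; half-weight = 215.
Sort by position and accumulate weight:
  km 12 (P, w=175) → cum 175
  km 19 (Q, w=50) → cum 225  ≥ 215 → median here
  km 42 (R, w=125) → cum 350
  km 43 (S, w=30) → cum 380
  km 62 (T, w=50) → cum 430
Optimal location: km 19.

x = 19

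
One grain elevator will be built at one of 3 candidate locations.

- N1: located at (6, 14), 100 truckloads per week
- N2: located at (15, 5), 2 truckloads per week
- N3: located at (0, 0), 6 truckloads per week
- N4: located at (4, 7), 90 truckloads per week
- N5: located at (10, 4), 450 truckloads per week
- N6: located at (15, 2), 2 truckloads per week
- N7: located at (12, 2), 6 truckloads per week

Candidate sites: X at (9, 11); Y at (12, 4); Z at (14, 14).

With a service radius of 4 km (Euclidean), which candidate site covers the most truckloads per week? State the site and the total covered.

Y, covering 460

Coverage radius r = 4 km; a point is covered iff (Δx)²+(Δy)² ≤ 4² = 16.
  X (9, 11): covers {none} → 0
  Y (12, 4): covers {N2, N5, N6, N7} → 460
  Z (14, 14): covers {none} → 0
Maximum coverage at Y: 460 truckloads per week.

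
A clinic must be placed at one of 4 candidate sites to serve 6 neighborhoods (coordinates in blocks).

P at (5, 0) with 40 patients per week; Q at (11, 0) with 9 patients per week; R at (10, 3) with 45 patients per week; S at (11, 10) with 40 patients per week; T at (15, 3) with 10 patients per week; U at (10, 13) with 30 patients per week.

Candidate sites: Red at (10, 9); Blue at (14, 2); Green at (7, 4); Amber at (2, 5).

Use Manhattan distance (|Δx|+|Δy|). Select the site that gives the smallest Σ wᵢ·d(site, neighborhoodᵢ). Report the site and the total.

Red, total 1230 blocks

Total weighted distance at each candidate:
  Red (10, 9): total = 1230
  Blue (14, 2): total = 1620
  Green (7, 4): total = 1342
  Amber (2, 5): total = 2086
Minimum is at Red with total 1230 blocks.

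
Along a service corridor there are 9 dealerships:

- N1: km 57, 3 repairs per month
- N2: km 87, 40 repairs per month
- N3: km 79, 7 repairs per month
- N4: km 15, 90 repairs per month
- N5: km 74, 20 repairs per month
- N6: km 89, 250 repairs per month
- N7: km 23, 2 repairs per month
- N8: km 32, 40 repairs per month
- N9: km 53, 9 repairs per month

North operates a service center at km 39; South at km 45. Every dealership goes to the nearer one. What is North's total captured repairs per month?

132

The indifferent point is the midpoint (39+45)/2 = 42; dealerships left of it (closer to North at 39) go to North, those right go to South.
  N4 at 15 (w=90) → North
  N7 at 23 (w=2) → North
  N8 at 32 (w=40) → North
  N9 at 53 (w=9) → South
  N1 at 57 (w=3) → South
  N5 at 74 (w=20) → South
  N3 at 79 (w=7) → South
  N2 at 87 (w=40) → South
  N6 at 89 (w=250) → South
North captures 132; South captures 329.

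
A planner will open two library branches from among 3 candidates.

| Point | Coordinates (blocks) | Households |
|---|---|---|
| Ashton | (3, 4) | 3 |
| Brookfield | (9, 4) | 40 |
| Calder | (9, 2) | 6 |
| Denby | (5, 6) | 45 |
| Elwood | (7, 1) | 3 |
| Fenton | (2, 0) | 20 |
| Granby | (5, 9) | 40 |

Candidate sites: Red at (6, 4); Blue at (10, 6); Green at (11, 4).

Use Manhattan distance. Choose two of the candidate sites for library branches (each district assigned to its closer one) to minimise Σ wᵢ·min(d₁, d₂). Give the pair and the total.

{Red, Green}, total 660

Evaluate every pair (each demand assigned to the nearer of the two):
  {Red, Green}: total = 660
  {Red, Blue}: total = 706
  {Blue, Green}: total = 954
Best pair: {Red, Green} with total 660.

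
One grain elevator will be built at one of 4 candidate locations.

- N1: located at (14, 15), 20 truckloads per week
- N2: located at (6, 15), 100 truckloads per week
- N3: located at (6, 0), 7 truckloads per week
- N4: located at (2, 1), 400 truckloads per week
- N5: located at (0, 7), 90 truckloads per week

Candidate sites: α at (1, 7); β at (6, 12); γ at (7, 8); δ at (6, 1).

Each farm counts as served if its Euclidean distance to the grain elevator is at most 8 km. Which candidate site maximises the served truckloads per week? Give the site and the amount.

α, covering 490

Coverage radius r = 8 km; a point is covered iff (Δx)²+(Δy)² ≤ 8² = 64.
  α (1, 7): covers {N4, N5} → 490
  β (6, 12): covers {N2, N5} → 190
  γ (7, 8): covers {N2, N5} → 190
  δ (6, 1): covers {N3, N4} → 407
Maximum coverage at α: 490 truckloads per week.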